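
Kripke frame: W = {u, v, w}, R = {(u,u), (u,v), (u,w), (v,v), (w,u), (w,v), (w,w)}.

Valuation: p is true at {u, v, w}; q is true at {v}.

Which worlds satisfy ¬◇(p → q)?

u: ◇(p → q) is T. ✗
v: ◇(p → q) is T. ✗
w: ◇(p → q) is T. ✗

∅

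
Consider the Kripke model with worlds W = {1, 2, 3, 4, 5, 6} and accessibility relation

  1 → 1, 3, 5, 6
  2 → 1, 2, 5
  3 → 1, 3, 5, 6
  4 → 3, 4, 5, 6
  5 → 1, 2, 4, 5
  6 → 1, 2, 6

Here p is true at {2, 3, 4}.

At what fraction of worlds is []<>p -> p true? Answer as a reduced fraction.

1: []<>p is T, p is F. ✗
2: []<>p is T, p is T. ✓
3: []<>p is T, p is T. ✓
4: []<>p is T, p is T. ✓
5: []<>p is T, p is F. ✗
6: []<>p is T, p is F. ✗
That's 3 of 6 worlds, so 3/6 = 1/2.

1/2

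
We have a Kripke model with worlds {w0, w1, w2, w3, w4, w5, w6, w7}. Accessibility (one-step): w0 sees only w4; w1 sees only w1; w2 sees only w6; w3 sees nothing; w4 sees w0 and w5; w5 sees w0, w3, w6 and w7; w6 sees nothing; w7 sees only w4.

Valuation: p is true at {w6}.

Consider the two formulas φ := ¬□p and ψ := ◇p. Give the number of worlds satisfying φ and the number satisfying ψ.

For ¬□p:
w0: □p is F. ✓
w1: □p is F. ✓
w2: □p is T. ✗
w3: □p is T. ✗
w4: □p is F. ✓
w5: □p is F. ✓
w6: □p is T. ✗
w7: □p is F. ✓
— 5 worlds.
For ◇p:
w0: successors {w4}; p there: w4:F. ✗
w1: successors {w1}; p there: w1:F. ✗
w2: successors {w6}; p there: w6:T. ✓
w3: no successors, so ◇p fails. ✗
w4: successors {w0, w5}; p there: w0:F, w5:F. ✗
w5: successors {w0, w3, w6, w7}; p there: w0:F, w3:F, w6:T, w7:F. ✓
w6: no successors, so ◇p fails. ✗
w7: successors {w4}; p there: w4:F. ✗
— 2 worlds.

5 and 2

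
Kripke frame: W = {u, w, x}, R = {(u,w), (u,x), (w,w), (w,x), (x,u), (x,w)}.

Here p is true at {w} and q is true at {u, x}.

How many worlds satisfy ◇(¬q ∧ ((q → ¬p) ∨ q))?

u: successors {w, x}; ¬q ∧ ((q → ¬p) ∨ q) there: w:T, x:F. ✓
w: successors {w, x}; ¬q ∧ ((q → ¬p) ∨ q) there: w:T, x:F. ✓
x: successors {u, w}; ¬q ∧ ((q → ¬p) ∨ q) there: u:F, w:T. ✓
Satisfying worlds: {u, w, x}.

3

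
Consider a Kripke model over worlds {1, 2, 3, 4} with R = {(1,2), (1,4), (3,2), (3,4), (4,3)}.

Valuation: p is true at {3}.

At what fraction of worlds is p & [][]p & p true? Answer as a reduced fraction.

1: p & [][]p is F, p is F. ✗
2: p & [][]p is F, p is F. ✗
3: p & [][]p is T, p is T. ✓
4: p & [][]p is F, p is F. ✗
That's 1 of 4 worlds, so 1/4.

1/4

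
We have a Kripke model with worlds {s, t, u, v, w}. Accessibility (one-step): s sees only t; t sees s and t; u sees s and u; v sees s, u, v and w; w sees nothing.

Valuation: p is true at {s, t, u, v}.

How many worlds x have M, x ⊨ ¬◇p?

1

s: ◇p is T. ✗
t: ◇p is T. ✗
u: ◇p is T. ✗
v: ◇p is T. ✗
w: ◇p is F. ✓
Satisfying worlds: {w}.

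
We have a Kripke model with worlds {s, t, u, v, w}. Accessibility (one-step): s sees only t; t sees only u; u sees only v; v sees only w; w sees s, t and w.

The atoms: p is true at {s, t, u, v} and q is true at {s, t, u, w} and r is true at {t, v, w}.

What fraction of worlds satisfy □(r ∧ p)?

2/5

s: successors {t}; r ∧ p there: t:T. ✓
t: successors {u}; r ∧ p there: u:F. ✗
u: successors {v}; r ∧ p there: v:T. ✓
v: successors {w}; r ∧ p there: w:F. ✗
w: successors {s, t, w}; r ∧ p there: s:F, t:T, w:F. ✗
That's 2 of 5 worlds, so 2/5.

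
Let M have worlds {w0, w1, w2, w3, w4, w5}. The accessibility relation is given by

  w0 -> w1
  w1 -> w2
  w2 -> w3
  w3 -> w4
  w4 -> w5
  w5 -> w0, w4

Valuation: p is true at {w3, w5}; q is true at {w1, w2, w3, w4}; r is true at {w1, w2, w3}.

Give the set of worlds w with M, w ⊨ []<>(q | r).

w0: successors {w1}; <>(q | r) there: w1:T. ✓
w1: successors {w2}; <>(q | r) there: w2:T. ✓
w2: successors {w3}; <>(q | r) there: w3:T. ✓
w3: successors {w4}; <>(q | r) there: w4:F. ✗
w4: successors {w5}; <>(q | r) there: w5:T. ✓
w5: successors {w0, w4}; <>(q | r) there: w0:T, w4:F. ✗

{w0, w1, w2, w4}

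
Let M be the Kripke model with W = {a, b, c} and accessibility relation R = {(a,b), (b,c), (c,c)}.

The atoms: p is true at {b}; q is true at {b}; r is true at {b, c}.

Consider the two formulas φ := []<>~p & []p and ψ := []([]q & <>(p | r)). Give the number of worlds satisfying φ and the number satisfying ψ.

1 and 0

For []<>~p & []p:
a: []<>~p is T, []p is T. ✓
b: []<>~p is T, []p is F. ✗
c: []<>~p is T, []p is F. ✗
— 1 world.
For []([]q & <>(p | r)):
a: successors {b}; []q & <>(p | r) there: b:F. ✗
b: successors {c}; []q & <>(p | r) there: c:F. ✗
c: successors {c}; []q & <>(p | r) there: c:F. ✗
— 0 worlds.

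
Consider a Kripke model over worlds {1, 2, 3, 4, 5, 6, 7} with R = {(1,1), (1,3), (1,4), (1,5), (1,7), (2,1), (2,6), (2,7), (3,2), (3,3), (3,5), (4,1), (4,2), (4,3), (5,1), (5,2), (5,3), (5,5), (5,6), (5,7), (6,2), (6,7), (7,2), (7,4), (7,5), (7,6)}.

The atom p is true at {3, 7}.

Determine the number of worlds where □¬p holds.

1

1: successors {1, 3, 4, 5, 7}; ¬p there: 1:T, 3:F, 4:T, 5:T, 7:F. ✗
2: successors {1, 6, 7}; ¬p there: 1:T, 6:T, 7:F. ✗
3: successors {2, 3, 5}; ¬p there: 2:T, 3:F, 5:T. ✗
4: successors {1, 2, 3}; ¬p there: 1:T, 2:T, 3:F. ✗
5: successors {1, 2, 3, 5, 6, 7}; ¬p there: 1:T, 2:T, 3:F, 5:T, 6:T, 7:F. ✗
6: successors {2, 7}; ¬p there: 2:T, 7:F. ✗
7: successors {2, 4, 5, 6}; ¬p there: 2:T, 4:T, 5:T, 6:T. ✓
Satisfying worlds: {7}.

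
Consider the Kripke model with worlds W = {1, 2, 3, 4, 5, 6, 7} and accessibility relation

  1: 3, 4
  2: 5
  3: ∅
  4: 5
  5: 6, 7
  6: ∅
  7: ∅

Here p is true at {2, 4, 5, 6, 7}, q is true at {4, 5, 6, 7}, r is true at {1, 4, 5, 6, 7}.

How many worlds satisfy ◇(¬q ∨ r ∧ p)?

4

1: successors {3, 4}; ¬q ∨ r ∧ p there: 3:T, 4:T. ✓
2: successors {5}; ¬q ∨ r ∧ p there: 5:T. ✓
3: no successors, so ◇(¬q ∨ r ∧ p) fails. ✗
4: successors {5}; ¬q ∨ r ∧ p there: 5:T. ✓
5: successors {6, 7}; ¬q ∨ r ∧ p there: 6:T, 7:T. ✓
6: no successors, so ◇(¬q ∨ r ∧ p) fails. ✗
7: no successors, so ◇(¬q ∨ r ∧ p) fails. ✗
Satisfying worlds: {1, 2, 4, 5}.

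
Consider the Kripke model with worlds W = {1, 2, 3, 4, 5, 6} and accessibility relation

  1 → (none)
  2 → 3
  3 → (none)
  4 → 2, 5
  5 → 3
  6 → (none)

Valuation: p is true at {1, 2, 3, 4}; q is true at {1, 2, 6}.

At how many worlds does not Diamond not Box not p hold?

5

1: Diamond not Box not p is F. ✓
2: Diamond not Box not p is F. ✓
3: Diamond not Box not p is F. ✓
4: Diamond not Box not p is T. ✗
5: Diamond not Box not p is F. ✓
6: Diamond not Box not p is F. ✓
Satisfying worlds: {1, 2, 3, 5, 6}.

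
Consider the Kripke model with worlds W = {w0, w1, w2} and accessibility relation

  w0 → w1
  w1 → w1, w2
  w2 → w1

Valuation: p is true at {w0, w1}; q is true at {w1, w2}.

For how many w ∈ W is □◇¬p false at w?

1

w0: successors {w1}; ◇¬p there: w1:T. ✓
w1: successors {w1, w2}; ◇¬p there: w1:T, w2:F. ✗
w2: successors {w1}; ◇¬p there: w1:T. ✓
Satisfying worlds: {w0, w2}.
So □◇¬p fails at the other 1 world.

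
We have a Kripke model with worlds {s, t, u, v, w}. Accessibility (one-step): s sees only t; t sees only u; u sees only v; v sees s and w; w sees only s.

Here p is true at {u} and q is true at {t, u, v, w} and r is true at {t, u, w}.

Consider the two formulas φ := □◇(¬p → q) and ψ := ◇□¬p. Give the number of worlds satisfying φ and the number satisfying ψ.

For □◇(¬p → q):
s: successors {t}; ◇(¬p → q) there: t:T. ✓
t: successors {u}; ◇(¬p → q) there: u:T. ✓
u: successors {v}; ◇(¬p → q) there: v:T. ✓
v: successors {s, w}; ◇(¬p → q) there: s:T, w:F. ✗
w: successors {s}; ◇(¬p → q) there: s:T. ✓
— 4 worlds.
For ◇□¬p:
s: successors {t}; □¬p there: t:F. ✗
t: successors {u}; □¬p there: u:T. ✓
u: successors {v}; □¬p there: v:T. ✓
v: successors {s, w}; □¬p there: s:T, w:T. ✓
w: successors {s}; □¬p there: s:T. ✓
— 4 worlds.

4 and 4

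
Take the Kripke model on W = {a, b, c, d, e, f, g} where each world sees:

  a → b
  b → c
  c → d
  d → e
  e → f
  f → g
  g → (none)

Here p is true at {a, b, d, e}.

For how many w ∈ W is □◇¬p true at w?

a: successors {b}; ◇¬p there: b:T. ✓
b: successors {c}; ◇¬p there: c:F. ✗
c: successors {d}; ◇¬p there: d:F. ✗
d: successors {e}; ◇¬p there: e:T. ✓
e: successors {f}; ◇¬p there: f:T. ✓
f: successors {g}; ◇¬p there: g:F. ✗
g: no successors, so □◇¬p holds vacuously. ✓
Satisfying worlds: {a, d, e, g}.

4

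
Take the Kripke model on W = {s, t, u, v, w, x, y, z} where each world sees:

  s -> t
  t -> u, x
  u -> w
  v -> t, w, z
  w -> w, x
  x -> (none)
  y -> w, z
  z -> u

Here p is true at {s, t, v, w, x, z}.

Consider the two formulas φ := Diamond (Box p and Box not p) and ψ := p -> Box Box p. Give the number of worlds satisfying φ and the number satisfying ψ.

For Diamond (Box p and Box not p):
s: successors {t}; Box p and Box not p there: t:F. ✗
t: successors {u, x}; Box p and Box not p there: u:F, x:T. ✓
u: successors {w}; Box p and Box not p there: w:F. ✗
v: successors {t, w, z}; Box p and Box not p there: t:F, w:F, z:F. ✗
w: successors {w, x}; Box p and Box not p there: w:F, x:T. ✓
x: no successors, so Diamond (Box p and Box not p) fails. ✗
y: successors {w, z}; Box p and Box not p there: w:F, z:F. ✗
z: successors {u}; Box p and Box not p there: u:F. ✗
— 2 worlds.
For p -> Box Box p:
s: p is T, Box Box p is F. ✗
t: p is T, Box Box p is T. ✓
u: p is F, Box Box p is T. ✓
v: p is T, Box Box p is F. ✗
w: p is T, Box Box p is T. ✓
x: p is T, Box Box p is T. ✓
y: p is F, Box Box p is F. ✓
z: p is T, Box Box p is T. ✓
— 6 worlds.

2 and 6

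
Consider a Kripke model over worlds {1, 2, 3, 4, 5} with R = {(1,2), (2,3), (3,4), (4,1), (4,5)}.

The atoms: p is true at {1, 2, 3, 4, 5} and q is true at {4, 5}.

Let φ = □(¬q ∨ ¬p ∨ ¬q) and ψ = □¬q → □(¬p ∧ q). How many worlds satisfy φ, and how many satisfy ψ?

For □(¬q ∨ ¬p ∨ ¬q):
1: successors {2}; ¬q ∨ ¬p ∨ ¬q there: 2:T. ✓
2: successors {3}; ¬q ∨ ¬p ∨ ¬q there: 3:T. ✓
3: successors {4}; ¬q ∨ ¬p ∨ ¬q there: 4:F. ✗
4: successors {1, 5}; ¬q ∨ ¬p ∨ ¬q there: 1:T, 5:F. ✗
5: no successors, so □(¬q ∨ ¬p ∨ ¬q) holds vacuously. ✓
— 3 worlds.
For □¬q → □(¬p ∧ q):
1: □¬q is T, □(¬p ∧ q) is F. ✗
2: □¬q is T, □(¬p ∧ q) is F. ✗
3: □¬q is F, □(¬p ∧ q) is F. ✓
4: □¬q is F, □(¬p ∧ q) is F. ✓
5: □¬q is T, □(¬p ∧ q) is T. ✓
— 3 worlds.

3 and 3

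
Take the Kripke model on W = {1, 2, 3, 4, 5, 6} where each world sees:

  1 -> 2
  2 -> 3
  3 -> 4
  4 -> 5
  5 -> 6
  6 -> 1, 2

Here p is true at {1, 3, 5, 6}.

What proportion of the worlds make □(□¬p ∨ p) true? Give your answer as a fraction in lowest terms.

1/2

1: successors {2}; □¬p ∨ p there: 2:F. ✗
2: successors {3}; □¬p ∨ p there: 3:T. ✓
3: successors {4}; □¬p ∨ p there: 4:F. ✗
4: successors {5}; □¬p ∨ p there: 5:T. ✓
5: successors {6}; □¬p ∨ p there: 6:T. ✓
6: successors {1, 2}; □¬p ∨ p there: 1:T, 2:F. ✗
That's 3 of 6 worlds, so 3/6 = 1/2.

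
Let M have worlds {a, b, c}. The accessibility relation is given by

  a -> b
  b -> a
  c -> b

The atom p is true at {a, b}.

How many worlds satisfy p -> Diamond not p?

1

a: p is T, Diamond not p is F. ✗
b: p is T, Diamond not p is F. ✗
c: p is F, Diamond not p is F. ✓
Satisfying worlds: {c}.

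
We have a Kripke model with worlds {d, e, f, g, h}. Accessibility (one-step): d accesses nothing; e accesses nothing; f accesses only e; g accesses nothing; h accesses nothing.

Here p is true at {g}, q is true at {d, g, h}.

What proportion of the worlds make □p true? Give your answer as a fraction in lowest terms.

4/5

d: no successors, so □p holds vacuously. ✓
e: no successors, so □p holds vacuously. ✓
f: successors {e}; p there: e:F. ✗
g: no successors, so □p holds vacuously. ✓
h: no successors, so □p holds vacuously. ✓
That's 4 of 5 worlds, so 4/5.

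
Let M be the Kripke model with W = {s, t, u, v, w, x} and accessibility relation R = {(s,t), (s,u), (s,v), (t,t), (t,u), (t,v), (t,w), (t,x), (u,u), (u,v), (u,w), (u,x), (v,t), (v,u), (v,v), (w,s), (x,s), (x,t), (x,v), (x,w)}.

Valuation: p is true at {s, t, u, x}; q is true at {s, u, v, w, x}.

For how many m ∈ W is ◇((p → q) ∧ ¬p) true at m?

s: successors {t, u, v}; (p → q) ∧ ¬p there: t:F, u:F, v:T. ✓
t: successors {t, u, v, w, x}; (p → q) ∧ ¬p there: t:F, u:F, v:T, w:T, x:F. ✓
u: successors {u, v, w, x}; (p → q) ∧ ¬p there: u:F, v:T, w:T, x:F. ✓
v: successors {t, u, v}; (p → q) ∧ ¬p there: t:F, u:F, v:T. ✓
w: successors {s}; (p → q) ∧ ¬p there: s:F. ✗
x: successors {s, t, v, w}; (p → q) ∧ ¬p there: s:F, t:F, v:T, w:T. ✓
Satisfying worlds: {s, t, u, v, x}.

5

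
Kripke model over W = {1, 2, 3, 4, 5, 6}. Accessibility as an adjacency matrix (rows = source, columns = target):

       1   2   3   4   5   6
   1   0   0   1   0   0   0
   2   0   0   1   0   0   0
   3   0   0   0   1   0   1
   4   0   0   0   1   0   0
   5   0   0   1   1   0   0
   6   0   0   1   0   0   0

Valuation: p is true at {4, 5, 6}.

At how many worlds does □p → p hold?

1: □p is F, p is F. ✓
2: □p is F, p is F. ✓
3: □p is T, p is F. ✗
4: □p is T, p is T. ✓
5: □p is F, p is T. ✓
6: □p is F, p is T. ✓
Satisfying worlds: {1, 2, 4, 5, 6}.

5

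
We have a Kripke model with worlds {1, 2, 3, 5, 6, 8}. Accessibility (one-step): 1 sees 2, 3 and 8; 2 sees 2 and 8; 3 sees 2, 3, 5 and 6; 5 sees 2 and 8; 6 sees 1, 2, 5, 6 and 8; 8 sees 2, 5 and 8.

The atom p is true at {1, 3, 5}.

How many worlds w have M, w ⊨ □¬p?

2

1: successors {2, 3, 8}; ¬p there: 2:T, 3:F, 8:T. ✗
2: successors {2, 8}; ¬p there: 2:T, 8:T. ✓
3: successors {2, 3, 5, 6}; ¬p there: 2:T, 3:F, 5:F, 6:T. ✗
5: successors {2, 8}; ¬p there: 2:T, 8:T. ✓
6: successors {1, 2, 5, 6, 8}; ¬p there: 1:F, 2:T, 5:F, 6:T, 8:T. ✗
8: successors {2, 5, 8}; ¬p there: 2:T, 5:F, 8:T. ✗
Satisfying worlds: {2, 5}.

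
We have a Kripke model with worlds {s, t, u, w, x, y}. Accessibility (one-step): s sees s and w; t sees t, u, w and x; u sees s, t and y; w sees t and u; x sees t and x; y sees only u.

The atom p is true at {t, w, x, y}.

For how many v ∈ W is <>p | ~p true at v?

s: <>p is T, ~p is T. ✓
t: <>p is T, ~p is F. ✓
u: <>p is T, ~p is T. ✓
w: <>p is T, ~p is F. ✓
x: <>p is T, ~p is F. ✓
y: <>p is F, ~p is F. ✗
Satisfying worlds: {s, t, u, w, x}.

5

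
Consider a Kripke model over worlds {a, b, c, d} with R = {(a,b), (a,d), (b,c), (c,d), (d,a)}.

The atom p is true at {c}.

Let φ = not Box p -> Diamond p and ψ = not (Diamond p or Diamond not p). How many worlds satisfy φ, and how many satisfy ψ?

For not Box p -> Diamond p:
a: not Box p is T, Diamond p is F. ✗
b: not Box p is F, Diamond p is T. ✓
c: not Box p is T, Diamond p is F. ✗
d: not Box p is T, Diamond p is F. ✗
— 1 world.
For not (Diamond p or Diamond not p):
a: Diamond p or Diamond not p is T. ✗
b: Diamond p or Diamond not p is T. ✗
c: Diamond p or Diamond not p is T. ✗
d: Diamond p or Diamond not p is T. ✗
— 0 worlds.

1 and 0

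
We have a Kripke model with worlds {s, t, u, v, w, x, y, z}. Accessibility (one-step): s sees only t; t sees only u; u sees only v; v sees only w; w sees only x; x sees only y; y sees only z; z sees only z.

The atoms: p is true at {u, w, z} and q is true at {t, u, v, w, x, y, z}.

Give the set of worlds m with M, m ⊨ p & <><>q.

{u, w, z}

s: p is F, <><>q is T. ✗
t: p is F, <><>q is T. ✗
u: p is T, <><>q is T. ✓
v: p is F, <><>q is T. ✗
w: p is T, <><>q is T. ✓
x: p is F, <><>q is T. ✗
y: p is F, <><>q is T. ✗
z: p is T, <><>q is T. ✓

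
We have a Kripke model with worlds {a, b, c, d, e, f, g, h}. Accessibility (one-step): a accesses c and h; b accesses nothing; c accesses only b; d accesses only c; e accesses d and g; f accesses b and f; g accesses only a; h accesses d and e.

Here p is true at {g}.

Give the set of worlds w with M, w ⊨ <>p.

a: successors {c, h}; p there: c:F, h:F. ✗
b: no successors, so <>p fails. ✗
c: successors {b}; p there: b:F. ✗
d: successors {c}; p there: c:F. ✗
e: successors {d, g}; p there: d:F, g:T. ✓
f: successors {b, f}; p there: b:F, f:F. ✗
g: successors {a}; p there: a:F. ✗
h: successors {d, e}; p there: d:F, e:F. ✗

{e}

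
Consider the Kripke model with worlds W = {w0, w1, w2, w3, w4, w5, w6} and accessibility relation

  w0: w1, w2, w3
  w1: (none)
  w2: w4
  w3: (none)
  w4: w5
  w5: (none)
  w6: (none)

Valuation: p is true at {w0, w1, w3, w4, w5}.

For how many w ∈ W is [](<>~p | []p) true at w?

w0: successors {w1, w2, w3}; <>~p | []p there: w1:T, w2:T, w3:T. ✓
w1: no successors, so [](<>~p | []p) holds vacuously. ✓
w2: successors {w4}; <>~p | []p there: w4:T. ✓
w3: no successors, so [](<>~p | []p) holds vacuously. ✓
w4: successors {w5}; <>~p | []p there: w5:T. ✓
w5: no successors, so [](<>~p | []p) holds vacuously. ✓
w6: no successors, so [](<>~p | []p) holds vacuously. ✓
Satisfying worlds: {w0, w1, w2, w3, w4, w5, w6}.

7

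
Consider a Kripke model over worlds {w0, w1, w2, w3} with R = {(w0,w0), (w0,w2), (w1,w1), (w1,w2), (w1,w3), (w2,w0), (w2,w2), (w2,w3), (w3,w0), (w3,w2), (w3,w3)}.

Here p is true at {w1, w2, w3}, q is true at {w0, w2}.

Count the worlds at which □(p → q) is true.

1

w0: successors {w0, w2}; p → q there: w0:T, w2:T. ✓
w1: successors {w1, w2, w3}; p → q there: w1:F, w2:T, w3:F. ✗
w2: successors {w0, w2, w3}; p → q there: w0:T, w2:T, w3:F. ✗
w3: successors {w0, w2, w3}; p → q there: w0:T, w2:T, w3:F. ✗
Satisfying worlds: {w0}.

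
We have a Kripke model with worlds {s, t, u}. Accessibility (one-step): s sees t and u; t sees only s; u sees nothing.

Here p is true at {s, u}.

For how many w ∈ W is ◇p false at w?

1

s: successors {t, u}; p there: t:F, u:T. ✓
t: successors {s}; p there: s:T. ✓
u: no successors, so ◇p fails. ✗
Satisfying worlds: {s, t}.
So ◇p fails at the other 1 world.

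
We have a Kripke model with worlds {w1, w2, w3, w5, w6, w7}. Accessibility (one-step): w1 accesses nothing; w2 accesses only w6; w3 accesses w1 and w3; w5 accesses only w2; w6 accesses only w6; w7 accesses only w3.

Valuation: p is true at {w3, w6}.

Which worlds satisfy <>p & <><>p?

{w2, w3, w6, w7}

w1: <>p is F, <><>p is F. ✗
w2: <>p is T, <><>p is T. ✓
w3: <>p is T, <><>p is T. ✓
w5: <>p is F, <><>p is T. ✗
w6: <>p is T, <><>p is T. ✓
w7: <>p is T, <><>p is T. ✓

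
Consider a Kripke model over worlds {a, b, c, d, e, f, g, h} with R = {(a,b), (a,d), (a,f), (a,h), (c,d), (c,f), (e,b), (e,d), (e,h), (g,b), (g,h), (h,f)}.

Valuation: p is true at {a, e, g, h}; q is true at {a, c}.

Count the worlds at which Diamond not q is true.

5

a: successors {b, d, f, h}; not q there: b:T, d:T, f:T, h:T. ✓
b: no successors, so Diamond not q fails. ✗
c: successors {d, f}; not q there: d:T, f:T. ✓
d: no successors, so Diamond not q fails. ✗
e: successors {b, d, h}; not q there: b:T, d:T, h:T. ✓
f: no successors, so Diamond not q fails. ✗
g: successors {b, h}; not q there: b:T, h:T. ✓
h: successors {f}; not q there: f:T. ✓
Satisfying worlds: {a, c, e, g, h}.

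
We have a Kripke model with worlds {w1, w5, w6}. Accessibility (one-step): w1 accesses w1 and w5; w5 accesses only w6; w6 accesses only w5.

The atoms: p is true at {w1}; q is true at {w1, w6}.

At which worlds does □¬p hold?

{w5, w6}

w1: successors {w1, w5}; ¬p there: w1:F, w5:T. ✗
w5: successors {w6}; ¬p there: w6:T. ✓
w6: successors {w5}; ¬p there: w5:T. ✓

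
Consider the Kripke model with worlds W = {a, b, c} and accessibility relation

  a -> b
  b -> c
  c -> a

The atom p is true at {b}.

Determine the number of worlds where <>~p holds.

2

a: successors {b}; ~p there: b:F. ✗
b: successors {c}; ~p there: c:T. ✓
c: successors {a}; ~p there: a:T. ✓
Satisfying worlds: {b, c}.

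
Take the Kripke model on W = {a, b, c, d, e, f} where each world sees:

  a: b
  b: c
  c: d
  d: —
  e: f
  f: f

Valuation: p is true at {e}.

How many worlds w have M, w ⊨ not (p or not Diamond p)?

a: p or not Diamond p is T. ✗
b: p or not Diamond p is T. ✗
c: p or not Diamond p is T. ✗
d: p or not Diamond p is T. ✗
e: p or not Diamond p is T. ✗
f: p or not Diamond p is T. ✗
Satisfying worlds: ∅.

0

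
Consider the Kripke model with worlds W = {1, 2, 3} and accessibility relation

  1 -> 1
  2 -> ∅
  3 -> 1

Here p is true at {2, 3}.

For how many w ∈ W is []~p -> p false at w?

1: []~p is T, p is F. ✗
2: []~p is T, p is T. ✓
3: []~p is T, p is T. ✓
Satisfying worlds: {2, 3}.
So []~p -> p fails at the other 1 world.

1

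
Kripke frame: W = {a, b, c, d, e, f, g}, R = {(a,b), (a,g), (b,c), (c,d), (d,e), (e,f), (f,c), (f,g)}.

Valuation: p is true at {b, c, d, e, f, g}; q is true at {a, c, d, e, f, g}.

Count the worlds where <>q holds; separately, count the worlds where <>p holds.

For <>q:
a: successors {b, g}; q there: b:F, g:T. ✓
b: successors {c}; q there: c:T. ✓
c: successors {d}; q there: d:T. ✓
d: successors {e}; q there: e:T. ✓
e: successors {f}; q there: f:T. ✓
f: successors {c, g}; q there: c:T, g:T. ✓
g: no successors, so <>q fails. ✗
— 6 worlds.
For <>p:
a: successors {b, g}; p there: b:T, g:T. ✓
b: successors {c}; p there: c:T. ✓
c: successors {d}; p there: d:T. ✓
d: successors {e}; p there: e:T. ✓
e: successors {f}; p there: f:T. ✓
f: successors {c, g}; p there: c:T, g:T. ✓
g: no successors, so <>p fails. ✗
— 6 worlds.

6 and 6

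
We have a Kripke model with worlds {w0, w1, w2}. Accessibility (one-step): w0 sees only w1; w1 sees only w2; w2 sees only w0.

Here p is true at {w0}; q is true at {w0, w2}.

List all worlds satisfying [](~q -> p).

{w1, w2}

w0: successors {w1}; ~q -> p there: w1:F. ✗
w1: successors {w2}; ~q -> p there: w2:T. ✓
w2: successors {w0}; ~q -> p there: w0:T. ✓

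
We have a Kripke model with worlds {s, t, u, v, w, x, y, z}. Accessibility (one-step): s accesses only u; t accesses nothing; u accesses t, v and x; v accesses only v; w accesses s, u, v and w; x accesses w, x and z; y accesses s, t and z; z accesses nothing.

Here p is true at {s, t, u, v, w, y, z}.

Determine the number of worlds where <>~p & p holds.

s: <>~p is F, p is T. ✗
t: <>~p is F, p is T. ✗
u: <>~p is T, p is T. ✓
v: <>~p is F, p is T. ✗
w: <>~p is F, p is T. ✗
x: <>~p is T, p is F. ✗
y: <>~p is F, p is T. ✗
z: <>~p is F, p is T. ✗
Satisfying worlds: {u}.

1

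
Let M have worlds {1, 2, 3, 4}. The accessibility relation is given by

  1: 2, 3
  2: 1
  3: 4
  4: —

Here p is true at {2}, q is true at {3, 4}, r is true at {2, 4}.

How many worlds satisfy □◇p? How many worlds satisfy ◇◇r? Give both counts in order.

2 and 2

For □◇p:
1: successors {2, 3}; ◇p there: 2:F, 3:F. ✗
2: successors {1}; ◇p there: 1:T. ✓
3: successors {4}; ◇p there: 4:F. ✗
4: no successors, so □◇p holds vacuously. ✓
— 2 worlds.
For ◇◇r:
1: successors {2, 3}; ◇r there: 2:F, 3:T. ✓
2: successors {1}; ◇r there: 1:T. ✓
3: successors {4}; ◇r there: 4:F. ✗
4: no successors, so ◇◇r fails. ✗
— 2 worlds.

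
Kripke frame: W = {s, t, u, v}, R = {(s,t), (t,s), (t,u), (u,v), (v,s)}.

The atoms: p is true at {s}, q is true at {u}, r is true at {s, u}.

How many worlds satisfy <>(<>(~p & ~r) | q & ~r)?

s: successors {t}; <>(~p & ~r) | q & ~r there: t:F. ✗
t: successors {s, u}; <>(~p & ~r) | q & ~r there: s:T, u:T. ✓
u: successors {v}; <>(~p & ~r) | q & ~r there: v:F. ✗
v: successors {s}; <>(~p & ~r) | q & ~r there: s:T. ✓
Satisfying worlds: {t, v}.

2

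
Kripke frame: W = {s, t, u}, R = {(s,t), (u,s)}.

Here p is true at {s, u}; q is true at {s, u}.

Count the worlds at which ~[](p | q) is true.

1

s: [](p | q) is F. ✓
t: [](p | q) is T. ✗
u: [](p | q) is T. ✗
Satisfying worlds: {s}.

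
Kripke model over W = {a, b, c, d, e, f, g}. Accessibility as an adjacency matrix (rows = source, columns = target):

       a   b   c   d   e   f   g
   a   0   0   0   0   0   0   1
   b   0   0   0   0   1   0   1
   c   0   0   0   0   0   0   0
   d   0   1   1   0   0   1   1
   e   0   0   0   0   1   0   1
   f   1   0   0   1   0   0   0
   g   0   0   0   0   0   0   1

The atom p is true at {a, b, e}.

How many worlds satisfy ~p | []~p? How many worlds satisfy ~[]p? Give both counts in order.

5 and 6

For ~p | []~p:
a: ~p is F, []~p is T. ✓
b: ~p is F, []~p is F. ✗
c: ~p is T, []~p is T. ✓
d: ~p is T, []~p is F. ✓
e: ~p is F, []~p is F. ✗
f: ~p is T, []~p is F. ✓
g: ~p is T, []~p is T. ✓
— 5 worlds.
For ~[]p:
a: []p is F. ✓
b: []p is F. ✓
c: []p is T. ✗
d: []p is F. ✓
e: []p is F. ✓
f: []p is F. ✓
g: []p is F. ✓
— 6 worlds.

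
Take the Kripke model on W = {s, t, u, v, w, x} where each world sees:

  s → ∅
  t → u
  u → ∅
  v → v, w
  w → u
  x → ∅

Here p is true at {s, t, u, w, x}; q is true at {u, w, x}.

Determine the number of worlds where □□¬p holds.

5

s: no successors, so □□¬p holds vacuously. ✓
t: successors {u}; □¬p there: u:T. ✓
u: no successors, so □□¬p holds vacuously. ✓
v: successors {v, w}; □¬p there: v:F, w:F. ✗
w: successors {u}; □¬p there: u:T. ✓
x: no successors, so □□¬p holds vacuously. ✓
Satisfying worlds: {s, t, u, w, x}.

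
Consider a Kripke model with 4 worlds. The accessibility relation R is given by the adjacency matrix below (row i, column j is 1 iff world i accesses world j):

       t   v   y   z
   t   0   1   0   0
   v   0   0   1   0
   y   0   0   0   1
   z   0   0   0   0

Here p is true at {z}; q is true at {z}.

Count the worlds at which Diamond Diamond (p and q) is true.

1

t: successors {v}; Diamond (p and q) there: v:F. ✗
v: successors {y}; Diamond (p and q) there: y:T. ✓
y: successors {z}; Diamond (p and q) there: z:F. ✗
z: no successors, so Diamond Diamond (p and q) fails. ✗
Satisfying worlds: {v}.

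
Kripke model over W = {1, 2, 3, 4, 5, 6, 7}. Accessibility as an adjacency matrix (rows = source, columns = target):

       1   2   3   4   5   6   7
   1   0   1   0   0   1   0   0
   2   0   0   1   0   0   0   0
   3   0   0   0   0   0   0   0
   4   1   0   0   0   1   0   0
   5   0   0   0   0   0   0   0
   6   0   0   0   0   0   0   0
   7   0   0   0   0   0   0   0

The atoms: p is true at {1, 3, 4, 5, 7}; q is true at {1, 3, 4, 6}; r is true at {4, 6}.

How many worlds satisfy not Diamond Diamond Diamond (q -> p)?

6

1: Diamond Diamond Diamond (q -> p) is F. ✓
2: Diamond Diamond Diamond (q -> p) is F. ✓
3: Diamond Diamond Diamond (q -> p) is F. ✓
4: Diamond Diamond Diamond (q -> p) is T. ✗
5: Diamond Diamond Diamond (q -> p) is F. ✓
6: Diamond Diamond Diamond (q -> p) is F. ✓
7: Diamond Diamond Diamond (q -> p) is F. ✓
Satisfying worlds: {1, 2, 3, 5, 6, 7}.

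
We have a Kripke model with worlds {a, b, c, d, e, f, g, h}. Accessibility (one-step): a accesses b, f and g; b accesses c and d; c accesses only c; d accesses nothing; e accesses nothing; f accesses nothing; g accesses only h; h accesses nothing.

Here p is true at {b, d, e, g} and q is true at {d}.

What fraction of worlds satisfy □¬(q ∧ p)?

7/8

a: successors {b, f, g}; ¬(q ∧ p) there: b:T, f:T, g:T. ✓
b: successors {c, d}; ¬(q ∧ p) there: c:T, d:F. ✗
c: successors {c}; ¬(q ∧ p) there: c:T. ✓
d: no successors, so □¬(q ∧ p) holds vacuously. ✓
e: no successors, so □¬(q ∧ p) holds vacuously. ✓
f: no successors, so □¬(q ∧ p) holds vacuously. ✓
g: successors {h}; ¬(q ∧ p) there: h:T. ✓
h: no successors, so □¬(q ∧ p) holds vacuously. ✓
That's 7 of 8 worlds, so 7/8.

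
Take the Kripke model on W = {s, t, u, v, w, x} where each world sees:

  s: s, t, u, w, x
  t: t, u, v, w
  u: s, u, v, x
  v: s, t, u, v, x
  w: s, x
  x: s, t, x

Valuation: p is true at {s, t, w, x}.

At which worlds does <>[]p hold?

s: successors {s, t, u, w, x}; []p there: s:F, t:F, u:F, w:T, x:T. ✓
t: successors {t, u, v, w}; []p there: t:F, u:F, v:F, w:T. ✓
u: successors {s, u, v, x}; []p there: s:F, u:F, v:F, x:T. ✓
v: successors {s, t, u, v, x}; []p there: s:F, t:F, u:F, v:F, x:T. ✓
w: successors {s, x}; []p there: s:F, x:T. ✓
x: successors {s, t, x}; []p there: s:F, t:F, x:T. ✓

{s, t, u, v, w, x}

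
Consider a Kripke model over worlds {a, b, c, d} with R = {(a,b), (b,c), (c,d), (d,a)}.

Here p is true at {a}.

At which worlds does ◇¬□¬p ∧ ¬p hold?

a: ◇¬□¬p is F, ¬p is F. ✗
b: ◇¬□¬p is F, ¬p is T. ✗
c: ◇¬□¬p is T, ¬p is T. ✓
d: ◇¬□¬p is F, ¬p is T. ✗

{c}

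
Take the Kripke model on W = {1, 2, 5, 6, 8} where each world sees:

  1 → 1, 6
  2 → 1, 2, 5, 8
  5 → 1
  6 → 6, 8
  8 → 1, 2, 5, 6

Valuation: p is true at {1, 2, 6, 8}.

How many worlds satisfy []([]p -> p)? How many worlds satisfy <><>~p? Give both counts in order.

3 and 3

For []([]p -> p):
1: successors {1, 6}; []p -> p there: 1:T, 6:T. ✓
2: successors {1, 2, 5, 8}; []p -> p there: 1:T, 2:T, 5:F, 8:T. ✗
5: successors {1}; []p -> p there: 1:T. ✓
6: successors {6, 8}; []p -> p there: 6:T, 8:T. ✓
8: successors {1, 2, 5, 6}; []p -> p there: 1:T, 2:T, 5:F, 6:T. ✗
— 3 worlds.
For <><>~p:
1: successors {1, 6}; <>~p there: 1:F, 6:F. ✗
2: successors {1, 2, 5, 8}; <>~p there: 1:F, 2:T, 5:F, 8:T. ✓
5: successors {1}; <>~p there: 1:F. ✗
6: successors {6, 8}; <>~p there: 6:F, 8:T. ✓
8: successors {1, 2, 5, 6}; <>~p there: 1:F, 2:T, 5:F, 6:F. ✓
— 3 worlds.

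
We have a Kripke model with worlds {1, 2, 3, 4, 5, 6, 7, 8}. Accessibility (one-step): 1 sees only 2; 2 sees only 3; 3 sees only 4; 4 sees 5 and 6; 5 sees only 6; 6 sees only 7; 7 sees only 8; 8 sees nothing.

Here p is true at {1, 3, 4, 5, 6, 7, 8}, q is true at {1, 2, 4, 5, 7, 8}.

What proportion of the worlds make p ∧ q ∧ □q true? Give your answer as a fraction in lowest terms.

3/8

1: p ∧ q is T, □q is T. ✓
2: p ∧ q is F, □q is F. ✗
3: p ∧ q is F, □q is T. ✗
4: p ∧ q is T, □q is F. ✗
5: p ∧ q is T, □q is F. ✗
6: p ∧ q is F, □q is T. ✗
7: p ∧ q is T, □q is T. ✓
8: p ∧ q is T, □q is T. ✓
That's 3 of 8 worlds, so 3/8.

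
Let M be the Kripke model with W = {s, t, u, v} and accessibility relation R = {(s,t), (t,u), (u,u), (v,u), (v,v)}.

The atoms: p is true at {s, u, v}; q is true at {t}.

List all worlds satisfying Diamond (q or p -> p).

{t, u, v}

s: successors {t}; q or p -> p there: t:F. ✗
t: successors {u}; q or p -> p there: u:T. ✓
u: successors {u}; q or p -> p there: u:T. ✓
v: successors {u, v}; q or p -> p there: u:T, v:T. ✓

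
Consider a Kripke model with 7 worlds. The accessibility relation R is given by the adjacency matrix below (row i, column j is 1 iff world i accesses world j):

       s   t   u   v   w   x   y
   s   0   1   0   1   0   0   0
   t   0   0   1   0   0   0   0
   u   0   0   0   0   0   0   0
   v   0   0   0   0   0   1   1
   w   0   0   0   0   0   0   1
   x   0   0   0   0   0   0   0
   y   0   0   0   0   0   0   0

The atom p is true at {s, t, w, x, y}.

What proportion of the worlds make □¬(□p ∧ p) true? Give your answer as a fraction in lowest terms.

s: successors {t, v}; ¬(□p ∧ p) there: t:T, v:T. ✓
t: successors {u}; ¬(□p ∧ p) there: u:T. ✓
u: no successors, so □¬(□p ∧ p) holds vacuously. ✓
v: successors {x, y}; ¬(□p ∧ p) there: x:F, y:F. ✗
w: successors {y}; ¬(□p ∧ p) there: y:F. ✗
x: no successors, so □¬(□p ∧ p) holds vacuously. ✓
y: no successors, so □¬(□p ∧ p) holds vacuously. ✓
That's 5 of 7 worlds, so 5/7.

5/7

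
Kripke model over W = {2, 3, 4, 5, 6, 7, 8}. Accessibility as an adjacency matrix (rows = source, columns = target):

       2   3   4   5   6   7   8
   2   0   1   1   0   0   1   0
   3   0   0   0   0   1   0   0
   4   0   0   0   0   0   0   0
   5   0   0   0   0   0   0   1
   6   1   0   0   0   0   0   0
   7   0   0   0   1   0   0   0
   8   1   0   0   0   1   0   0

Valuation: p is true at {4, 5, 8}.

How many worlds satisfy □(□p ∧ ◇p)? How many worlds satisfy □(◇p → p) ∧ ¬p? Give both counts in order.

2 and 2

For □(□p ∧ ◇p):
2: successors {3, 4, 7}; □p ∧ ◇p there: 3:F, 4:F, 7:T. ✗
3: successors {6}; □p ∧ ◇p there: 6:F. ✗
4: no successors, so □(□p ∧ ◇p) holds vacuously. ✓
5: successors {8}; □p ∧ ◇p there: 8:F. ✗
6: successors {2}; □p ∧ ◇p there: 2:F. ✗
7: successors {5}; □p ∧ ◇p there: 5:T. ✓
8: successors {2, 6}; □p ∧ ◇p there: 2:F, 6:F. ✗
— 2 worlds.
For □(◇p → p) ∧ ¬p:
2: □(◇p → p) is F, ¬p is T. ✗
3: □(◇p → p) is T, ¬p is T. ✓
4: □(◇p → p) is T, ¬p is F. ✗
5: □(◇p → p) is T, ¬p is F. ✗
6: □(◇p → p) is F, ¬p is T. ✗
7: □(◇p → p) is T, ¬p is T. ✓
8: □(◇p → p) is F, ¬p is F. ✗
— 2 worlds.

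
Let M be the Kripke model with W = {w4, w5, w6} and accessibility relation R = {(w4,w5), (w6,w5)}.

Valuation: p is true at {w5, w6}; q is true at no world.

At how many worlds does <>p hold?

2

w4: successors {w5}; p there: w5:T. ✓
w5: no successors, so <>p fails. ✗
w6: successors {w5}; p there: w5:T. ✓
Satisfying worlds: {w4, w6}.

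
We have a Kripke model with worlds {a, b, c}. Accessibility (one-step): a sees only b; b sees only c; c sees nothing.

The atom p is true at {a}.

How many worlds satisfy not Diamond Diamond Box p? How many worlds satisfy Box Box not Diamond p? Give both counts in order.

2 and 3

For not Diamond Diamond Box p:
a: Diamond Diamond Box p is T. ✗
b: Diamond Diamond Box p is F. ✓
c: Diamond Diamond Box p is F. ✓
— 2 worlds.
For Box Box not Diamond p:
a: successors {b}; Box not Diamond p there: b:T. ✓
b: successors {c}; Box not Diamond p there: c:T. ✓
c: no successors, so Box Box not Diamond p holds vacuously. ✓
— 3 worlds.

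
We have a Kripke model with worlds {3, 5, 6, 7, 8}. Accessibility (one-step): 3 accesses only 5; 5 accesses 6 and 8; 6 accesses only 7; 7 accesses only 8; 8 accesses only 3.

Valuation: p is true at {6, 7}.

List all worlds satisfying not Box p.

3: Box p is F. ✓
5: Box p is F. ✓
6: Box p is T. ✗
7: Box p is F. ✓
8: Box p is F. ✓

{3, 5, 7, 8}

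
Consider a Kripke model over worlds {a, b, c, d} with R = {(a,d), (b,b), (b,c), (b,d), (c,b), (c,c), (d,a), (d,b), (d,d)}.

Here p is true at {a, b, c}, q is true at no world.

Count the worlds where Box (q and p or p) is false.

3

a: successors {d}; q and p or p there: d:F. ✗
b: successors {b, c, d}; q and p or p there: b:T, c:T, d:F. ✗
c: successors {b, c}; q and p or p there: b:T, c:T. ✓
d: successors {a, b, d}; q and p or p there: a:T, b:T, d:F. ✗
Satisfying worlds: {c}.
So Box (q and p or p) fails at the other 3 worlds.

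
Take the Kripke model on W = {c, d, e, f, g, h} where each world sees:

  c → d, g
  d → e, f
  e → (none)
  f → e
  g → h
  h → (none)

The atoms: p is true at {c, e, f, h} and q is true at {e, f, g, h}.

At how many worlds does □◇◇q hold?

2

c: successors {d, g}; ◇◇q there: d:T, g:F. ✗
d: successors {e, f}; ◇◇q there: e:F, f:F. ✗
e: no successors, so □◇◇q holds vacuously. ✓
f: successors {e}; ◇◇q there: e:F. ✗
g: successors {h}; ◇◇q there: h:F. ✗
h: no successors, so □◇◇q holds vacuously. ✓
Satisfying worlds: {e, h}.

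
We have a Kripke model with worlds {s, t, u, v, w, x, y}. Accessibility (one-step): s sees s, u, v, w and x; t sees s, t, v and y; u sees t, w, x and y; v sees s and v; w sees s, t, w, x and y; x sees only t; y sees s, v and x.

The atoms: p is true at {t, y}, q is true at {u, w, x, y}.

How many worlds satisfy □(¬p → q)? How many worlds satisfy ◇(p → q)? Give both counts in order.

2 and 6

For □(¬p → q):
s: successors {s, u, v, w, x}; ¬p → q there: s:F, u:T, v:F, w:T, x:T. ✗
t: successors {s, t, v, y}; ¬p → q there: s:F, t:T, v:F, y:T. ✗
u: successors {t, w, x, y}; ¬p → q there: t:T, w:T, x:T, y:T. ✓
v: successors {s, v}; ¬p → q there: s:F, v:F. ✗
w: successors {s, t, w, x, y}; ¬p → q there: s:F, t:T, w:T, x:T, y:T. ✗
x: successors {t}; ¬p → q there: t:T. ✓
y: successors {s, v, x}; ¬p → q there: s:F, v:F, x:T. ✗
— 2 worlds.
For ◇(p → q):
s: successors {s, u, v, w, x}; p → q there: s:T, u:T, v:T, w:T, x:T. ✓
t: successors {s, t, v, y}; p → q there: s:T, t:F, v:T, y:T. ✓
u: successors {t, w, x, y}; p → q there: t:F, w:T, x:T, y:T. ✓
v: successors {s, v}; p → q there: s:T, v:T. ✓
w: successors {s, t, w, x, y}; p → q there: s:T, t:F, w:T, x:T, y:T. ✓
x: successors {t}; p → q there: t:F. ✗
y: successors {s, v, x}; p → q there: s:T, v:T, x:T. ✓
— 6 worlds.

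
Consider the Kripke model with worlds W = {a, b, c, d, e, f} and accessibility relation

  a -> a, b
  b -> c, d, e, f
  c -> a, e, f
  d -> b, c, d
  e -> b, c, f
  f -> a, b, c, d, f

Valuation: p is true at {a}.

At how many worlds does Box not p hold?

a: successors {a, b}; not p there: a:F, b:T. ✗
b: successors {c, d, e, f}; not p there: c:T, d:T, e:T, f:T. ✓
c: successors {a, e, f}; not p there: a:F, e:T, f:T. ✗
d: successors {b, c, d}; not p there: b:T, c:T, d:T. ✓
e: successors {b, c, f}; not p there: b:T, c:T, f:T. ✓
f: successors {a, b, c, d, f}; not p there: a:F, b:T, c:T, d:T, f:T. ✗
Satisfying worlds: {b, d, e}.

3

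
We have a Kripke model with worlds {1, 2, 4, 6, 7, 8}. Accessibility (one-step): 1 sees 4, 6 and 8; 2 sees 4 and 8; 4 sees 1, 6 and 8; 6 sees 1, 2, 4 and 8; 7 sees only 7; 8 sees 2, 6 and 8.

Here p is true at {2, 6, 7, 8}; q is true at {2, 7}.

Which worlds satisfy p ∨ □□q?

{2, 6, 7, 8}

1: p is F, □□q is F. ✗
2: p is T, □□q is F. ✓
4: p is F, □□q is F. ✗
6: p is T, □□q is F. ✓
7: p is T, □□q is T. ✓
8: p is T, □□q is F. ✓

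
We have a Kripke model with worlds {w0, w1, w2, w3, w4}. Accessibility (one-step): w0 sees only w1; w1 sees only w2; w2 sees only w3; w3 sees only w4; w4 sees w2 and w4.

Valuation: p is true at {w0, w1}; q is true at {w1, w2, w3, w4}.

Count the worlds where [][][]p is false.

5

w0: successors {w1}; [][]p there: w1:F. ✗
w1: successors {w2}; [][]p there: w2:F. ✗
w2: successors {w3}; [][]p there: w3:F. ✗
w3: successors {w4}; [][]p there: w4:F. ✗
w4: successors {w2, w4}; [][]p there: w2:F, w4:F. ✗
Satisfying worlds: ∅.
So [][][]p fails at the other 5 worlds.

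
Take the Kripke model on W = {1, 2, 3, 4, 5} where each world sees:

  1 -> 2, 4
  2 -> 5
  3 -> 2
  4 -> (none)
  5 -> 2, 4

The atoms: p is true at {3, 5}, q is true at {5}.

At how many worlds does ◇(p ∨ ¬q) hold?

4

1: successors {2, 4}; p ∨ ¬q there: 2:T, 4:T. ✓
2: successors {5}; p ∨ ¬q there: 5:T. ✓
3: successors {2}; p ∨ ¬q there: 2:T. ✓
4: no successors, so ◇(p ∨ ¬q) fails. ✗
5: successors {2, 4}; p ∨ ¬q there: 2:T, 4:T. ✓
Satisfying worlds: {1, 2, 3, 5}.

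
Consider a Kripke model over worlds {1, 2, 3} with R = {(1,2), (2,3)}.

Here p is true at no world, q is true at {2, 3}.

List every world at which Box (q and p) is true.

1: successors {2}; q and p there: 2:F. ✗
2: successors {3}; q and p there: 3:F. ✗
3: no successors, so Box (q and p) holds vacuously. ✓

{3}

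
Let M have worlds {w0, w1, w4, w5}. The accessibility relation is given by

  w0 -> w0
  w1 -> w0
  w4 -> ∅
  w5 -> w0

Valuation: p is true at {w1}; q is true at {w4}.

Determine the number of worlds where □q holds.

w0: successors {w0}; q there: w0:F. ✗
w1: successors {w0}; q there: w0:F. ✗
w4: no successors, so □q holds vacuously. ✓
w5: successors {w0}; q there: w0:F. ✗
Satisfying worlds: {w4}.

1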